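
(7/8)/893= 7/7144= 0.00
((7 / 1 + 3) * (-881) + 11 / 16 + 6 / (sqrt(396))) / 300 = -46983 / 1600 + sqrt(11) / 3300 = -29.36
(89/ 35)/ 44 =89/ 1540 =0.06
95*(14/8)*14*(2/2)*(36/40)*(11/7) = 13167/4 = 3291.75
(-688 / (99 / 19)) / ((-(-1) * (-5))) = 13072 / 495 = 26.41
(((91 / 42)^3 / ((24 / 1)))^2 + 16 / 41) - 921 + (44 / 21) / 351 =-920.42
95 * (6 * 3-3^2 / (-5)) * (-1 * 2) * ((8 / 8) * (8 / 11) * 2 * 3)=-16416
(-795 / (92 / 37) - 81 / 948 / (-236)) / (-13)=548412639 / 22298224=24.59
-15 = -15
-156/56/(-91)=0.03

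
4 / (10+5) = 4 / 15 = 0.27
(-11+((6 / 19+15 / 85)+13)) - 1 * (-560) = 181685 / 323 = 562.49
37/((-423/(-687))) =8473/141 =60.09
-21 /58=-0.36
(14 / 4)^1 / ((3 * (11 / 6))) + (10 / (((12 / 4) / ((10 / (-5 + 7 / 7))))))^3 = -171686 / 297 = -578.07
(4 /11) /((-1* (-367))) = 4 /4037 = 0.00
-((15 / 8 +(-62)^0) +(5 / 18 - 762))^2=-2985201769 / 5184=-575849.11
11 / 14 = 0.79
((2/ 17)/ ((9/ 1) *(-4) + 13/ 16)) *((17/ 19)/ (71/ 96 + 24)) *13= -39936/ 25405375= -0.00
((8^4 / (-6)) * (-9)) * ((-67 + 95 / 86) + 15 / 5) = -16616448 / 43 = -386429.02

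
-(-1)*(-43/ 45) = -43/ 45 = -0.96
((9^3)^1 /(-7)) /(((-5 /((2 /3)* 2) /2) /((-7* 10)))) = -3888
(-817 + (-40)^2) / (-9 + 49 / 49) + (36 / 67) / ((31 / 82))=-1602675 / 16616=-96.45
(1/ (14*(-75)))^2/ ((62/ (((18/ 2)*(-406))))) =-29/ 542500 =-0.00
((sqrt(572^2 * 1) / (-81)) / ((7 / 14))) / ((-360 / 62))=8866 / 3645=2.43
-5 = -5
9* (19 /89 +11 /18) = 1321 /178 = 7.42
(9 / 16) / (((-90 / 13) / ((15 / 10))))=-39 / 320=-0.12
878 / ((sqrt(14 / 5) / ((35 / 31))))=2195 * sqrt(70) / 31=592.41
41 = 41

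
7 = 7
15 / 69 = 5 / 23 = 0.22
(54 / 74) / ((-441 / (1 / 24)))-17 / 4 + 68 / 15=61627 / 217560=0.28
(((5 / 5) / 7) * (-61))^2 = 3721 / 49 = 75.94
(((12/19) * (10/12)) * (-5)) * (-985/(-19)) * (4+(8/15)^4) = -81398824/146205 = -556.74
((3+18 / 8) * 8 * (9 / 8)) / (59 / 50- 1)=525 / 2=262.50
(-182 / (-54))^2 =8281 / 729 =11.36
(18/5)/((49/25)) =90/49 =1.84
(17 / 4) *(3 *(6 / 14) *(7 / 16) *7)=1071 / 64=16.73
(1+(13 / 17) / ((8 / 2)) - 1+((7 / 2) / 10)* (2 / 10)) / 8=0.03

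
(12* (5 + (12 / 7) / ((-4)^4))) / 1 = 6729 / 112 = 60.08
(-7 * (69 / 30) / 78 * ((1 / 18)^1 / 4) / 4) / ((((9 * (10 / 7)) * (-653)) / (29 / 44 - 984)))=-48761909 / 580892083200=-0.00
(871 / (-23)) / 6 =-6.31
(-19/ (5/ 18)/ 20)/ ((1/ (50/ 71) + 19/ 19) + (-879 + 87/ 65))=2223/ 568907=0.00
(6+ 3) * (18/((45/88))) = 316.80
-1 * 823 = -823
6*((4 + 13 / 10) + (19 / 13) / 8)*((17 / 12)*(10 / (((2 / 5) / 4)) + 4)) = 48467 / 10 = 4846.70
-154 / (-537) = 154 / 537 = 0.29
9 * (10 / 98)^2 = 225 / 2401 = 0.09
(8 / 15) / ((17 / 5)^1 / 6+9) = 16 / 287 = 0.06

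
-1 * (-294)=294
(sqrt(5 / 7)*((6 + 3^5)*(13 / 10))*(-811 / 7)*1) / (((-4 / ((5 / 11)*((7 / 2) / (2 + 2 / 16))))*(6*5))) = 875069*sqrt(35) / 26180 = 197.75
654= 654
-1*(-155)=155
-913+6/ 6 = -912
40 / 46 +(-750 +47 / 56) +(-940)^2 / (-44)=-295120989 / 14168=-20830.11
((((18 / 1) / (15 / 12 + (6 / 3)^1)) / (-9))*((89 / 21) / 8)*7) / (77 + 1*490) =-89 / 22113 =-0.00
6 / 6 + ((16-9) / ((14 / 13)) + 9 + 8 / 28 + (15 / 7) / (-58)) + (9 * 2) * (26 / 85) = 384004 / 17255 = 22.25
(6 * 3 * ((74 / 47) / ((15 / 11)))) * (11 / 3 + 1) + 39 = 31957 / 235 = 135.99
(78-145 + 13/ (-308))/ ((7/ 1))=-20649/ 2156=-9.58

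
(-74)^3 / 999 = -10952 / 27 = -405.63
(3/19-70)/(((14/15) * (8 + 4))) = -6635/1064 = -6.24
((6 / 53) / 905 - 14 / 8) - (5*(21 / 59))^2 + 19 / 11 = -23433868681 / 7346511260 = -3.19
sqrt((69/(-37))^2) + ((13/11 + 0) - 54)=-20738/407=-50.95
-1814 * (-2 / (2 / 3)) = 5442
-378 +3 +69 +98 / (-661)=-202364 / 661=-306.15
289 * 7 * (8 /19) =16184 /19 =851.79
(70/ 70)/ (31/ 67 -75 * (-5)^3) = 67/ 628156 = 0.00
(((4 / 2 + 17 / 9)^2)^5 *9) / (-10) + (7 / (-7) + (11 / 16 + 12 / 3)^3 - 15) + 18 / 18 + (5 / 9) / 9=-1129761258140842165 / 1586874322944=-711941.23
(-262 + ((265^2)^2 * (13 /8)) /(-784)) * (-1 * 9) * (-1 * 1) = -577006212501 /6272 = -91997163.98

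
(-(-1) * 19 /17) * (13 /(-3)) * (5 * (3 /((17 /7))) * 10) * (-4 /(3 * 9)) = 345800 /7803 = 44.32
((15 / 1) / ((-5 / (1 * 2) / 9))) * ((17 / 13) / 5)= -918 / 65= -14.12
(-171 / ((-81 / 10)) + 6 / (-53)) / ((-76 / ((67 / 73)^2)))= -11240456 / 48296727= -0.23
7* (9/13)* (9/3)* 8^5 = 6193152/13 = 476396.31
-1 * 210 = -210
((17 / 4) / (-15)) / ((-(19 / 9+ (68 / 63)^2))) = 22491 / 260060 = 0.09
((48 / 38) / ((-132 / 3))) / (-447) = 2 / 31141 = 0.00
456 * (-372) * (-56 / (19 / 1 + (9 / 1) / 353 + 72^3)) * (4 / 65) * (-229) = -358.64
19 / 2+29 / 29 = 21 / 2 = 10.50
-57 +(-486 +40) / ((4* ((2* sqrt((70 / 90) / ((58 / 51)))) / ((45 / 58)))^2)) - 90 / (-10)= -4005093 / 55216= -72.54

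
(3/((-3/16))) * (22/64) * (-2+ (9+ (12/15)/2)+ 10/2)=-341/5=-68.20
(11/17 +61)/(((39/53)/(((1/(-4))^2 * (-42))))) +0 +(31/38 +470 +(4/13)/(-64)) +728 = 65766213/67184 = 978.90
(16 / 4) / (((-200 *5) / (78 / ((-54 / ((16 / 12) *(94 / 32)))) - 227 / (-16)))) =-737 / 21600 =-0.03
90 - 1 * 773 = -683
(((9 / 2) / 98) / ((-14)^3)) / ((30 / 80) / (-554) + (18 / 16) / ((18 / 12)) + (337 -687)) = 2493 / 52030404706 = 0.00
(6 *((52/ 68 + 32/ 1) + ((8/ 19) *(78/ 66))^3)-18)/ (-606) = -4638563162/ 15675057893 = -0.30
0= 0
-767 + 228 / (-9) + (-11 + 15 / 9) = -2405 / 3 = -801.67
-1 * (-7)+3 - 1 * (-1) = 11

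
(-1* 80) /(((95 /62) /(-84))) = 83328 /19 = 4385.68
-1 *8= -8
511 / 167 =3.06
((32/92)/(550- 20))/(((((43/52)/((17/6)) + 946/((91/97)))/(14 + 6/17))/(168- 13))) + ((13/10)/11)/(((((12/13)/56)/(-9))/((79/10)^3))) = -6656691451376993299/209234773495000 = -31814.46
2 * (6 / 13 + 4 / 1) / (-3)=-116 / 39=-2.97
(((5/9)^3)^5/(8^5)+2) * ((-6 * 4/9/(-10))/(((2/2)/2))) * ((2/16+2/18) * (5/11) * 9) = 229385781479032414813/222639140343756128256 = 1.03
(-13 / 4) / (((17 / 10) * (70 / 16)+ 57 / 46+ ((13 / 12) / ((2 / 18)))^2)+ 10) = -299 / 10464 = -0.03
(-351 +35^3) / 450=21262 / 225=94.50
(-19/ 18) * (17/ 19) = -17/ 18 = -0.94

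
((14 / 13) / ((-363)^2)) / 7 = 2 / 1712997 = 0.00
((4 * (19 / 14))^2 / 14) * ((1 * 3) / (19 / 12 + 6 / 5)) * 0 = 0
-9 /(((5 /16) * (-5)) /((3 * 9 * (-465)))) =-361584 /5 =-72316.80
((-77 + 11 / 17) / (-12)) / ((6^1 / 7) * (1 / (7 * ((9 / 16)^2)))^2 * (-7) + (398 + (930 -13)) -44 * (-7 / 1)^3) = 23182929 / 59775137146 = 0.00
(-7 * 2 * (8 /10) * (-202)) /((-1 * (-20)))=2828 /25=113.12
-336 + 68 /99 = -33196 /99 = -335.31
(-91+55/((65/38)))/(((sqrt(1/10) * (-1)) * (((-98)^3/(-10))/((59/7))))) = 225675 * sqrt(10)/42824236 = 0.02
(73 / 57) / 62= 73 / 3534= 0.02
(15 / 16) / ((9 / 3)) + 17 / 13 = 1.62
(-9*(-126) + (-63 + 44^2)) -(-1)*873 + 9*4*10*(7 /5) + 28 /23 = 100860 /23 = 4385.22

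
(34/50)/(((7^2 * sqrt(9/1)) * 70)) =17/257250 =0.00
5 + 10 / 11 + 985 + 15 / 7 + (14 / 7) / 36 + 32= 1025.11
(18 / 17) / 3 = 6 / 17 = 0.35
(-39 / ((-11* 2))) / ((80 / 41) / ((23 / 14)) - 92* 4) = -2829 / 585376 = -0.00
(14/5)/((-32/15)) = -21/16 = -1.31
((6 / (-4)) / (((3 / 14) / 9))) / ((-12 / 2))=21 / 2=10.50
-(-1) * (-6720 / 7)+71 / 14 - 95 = -1049.93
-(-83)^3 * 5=2858935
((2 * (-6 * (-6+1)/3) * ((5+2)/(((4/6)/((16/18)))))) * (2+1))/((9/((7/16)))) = 245/9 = 27.22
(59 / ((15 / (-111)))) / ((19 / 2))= -4366 / 95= -45.96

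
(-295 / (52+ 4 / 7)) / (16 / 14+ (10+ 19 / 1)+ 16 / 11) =-159005 / 895344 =-0.18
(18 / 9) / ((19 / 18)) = 1.89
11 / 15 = 0.73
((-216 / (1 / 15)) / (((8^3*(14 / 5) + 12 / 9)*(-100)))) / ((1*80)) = 0.00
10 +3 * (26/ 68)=379/ 34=11.15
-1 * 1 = -1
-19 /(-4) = 19 /4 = 4.75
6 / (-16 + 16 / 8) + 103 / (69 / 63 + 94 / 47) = 14946 / 455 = 32.85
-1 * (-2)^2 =-4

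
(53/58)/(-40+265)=53/13050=0.00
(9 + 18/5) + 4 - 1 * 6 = 53/5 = 10.60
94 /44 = 47 /22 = 2.14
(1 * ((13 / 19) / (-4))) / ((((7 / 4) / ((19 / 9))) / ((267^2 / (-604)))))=102973 / 4228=24.36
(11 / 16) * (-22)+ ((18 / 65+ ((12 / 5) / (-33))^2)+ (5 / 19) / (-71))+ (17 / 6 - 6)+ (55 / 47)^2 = -46810055713943 / 2812468315800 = -16.64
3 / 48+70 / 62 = 591 / 496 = 1.19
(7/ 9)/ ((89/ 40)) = 280/ 801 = 0.35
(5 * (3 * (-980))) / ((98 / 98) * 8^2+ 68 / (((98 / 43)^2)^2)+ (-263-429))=67794059760 / 2884612099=23.50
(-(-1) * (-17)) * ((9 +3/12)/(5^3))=-629/500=-1.26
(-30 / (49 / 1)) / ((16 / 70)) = -75 / 28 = -2.68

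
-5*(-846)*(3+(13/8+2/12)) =81075/4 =20268.75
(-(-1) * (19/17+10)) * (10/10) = 189/17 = 11.12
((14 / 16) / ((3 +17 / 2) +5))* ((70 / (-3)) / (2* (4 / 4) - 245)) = 245 / 48114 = 0.01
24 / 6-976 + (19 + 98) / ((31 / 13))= -28611 / 31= -922.94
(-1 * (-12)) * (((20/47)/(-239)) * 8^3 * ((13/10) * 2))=-28.44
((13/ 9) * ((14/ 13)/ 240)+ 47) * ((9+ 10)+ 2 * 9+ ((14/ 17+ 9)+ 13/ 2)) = 92040571/ 36720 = 2506.55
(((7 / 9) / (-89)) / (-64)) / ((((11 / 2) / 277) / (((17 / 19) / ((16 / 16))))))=0.01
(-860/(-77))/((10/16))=1376/77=17.87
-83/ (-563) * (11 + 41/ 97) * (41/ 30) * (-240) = -30164192/ 54611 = -552.35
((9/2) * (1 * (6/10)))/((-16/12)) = -81/40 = -2.02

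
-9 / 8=-1.12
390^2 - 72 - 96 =151932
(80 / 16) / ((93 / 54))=90 / 31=2.90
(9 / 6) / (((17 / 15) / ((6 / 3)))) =45 / 17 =2.65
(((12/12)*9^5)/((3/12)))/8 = 59049/2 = 29524.50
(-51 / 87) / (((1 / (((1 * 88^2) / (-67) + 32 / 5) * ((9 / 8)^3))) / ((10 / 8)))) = 14165199 / 124352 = 113.91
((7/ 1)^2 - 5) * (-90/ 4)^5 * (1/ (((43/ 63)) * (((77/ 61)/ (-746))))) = 37787115853125/ 172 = 219692534029.80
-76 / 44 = -19 / 11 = -1.73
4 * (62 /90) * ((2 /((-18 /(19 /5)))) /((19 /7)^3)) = -42532 /731025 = -0.06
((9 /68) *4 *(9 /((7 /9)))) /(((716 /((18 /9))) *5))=729 /213010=0.00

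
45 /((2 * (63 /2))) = 0.71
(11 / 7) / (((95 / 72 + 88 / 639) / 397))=7441368 / 17381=428.13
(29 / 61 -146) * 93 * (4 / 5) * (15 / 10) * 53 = -262528398 / 305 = -860748.85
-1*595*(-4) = 2380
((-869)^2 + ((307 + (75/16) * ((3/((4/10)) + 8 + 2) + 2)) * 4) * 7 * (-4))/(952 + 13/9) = 745.23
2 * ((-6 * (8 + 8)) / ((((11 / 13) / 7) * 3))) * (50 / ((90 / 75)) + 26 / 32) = -742196 / 33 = -22490.79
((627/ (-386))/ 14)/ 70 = -0.00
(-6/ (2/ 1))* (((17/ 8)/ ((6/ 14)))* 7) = -833/ 8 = -104.12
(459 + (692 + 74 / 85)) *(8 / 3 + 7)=2839361 / 255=11134.75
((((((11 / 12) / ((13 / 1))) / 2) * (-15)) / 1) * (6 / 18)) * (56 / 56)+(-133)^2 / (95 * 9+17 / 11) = 4299317 / 209976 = 20.48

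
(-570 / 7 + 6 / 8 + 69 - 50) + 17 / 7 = -237 / 4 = -59.25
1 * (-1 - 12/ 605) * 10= -1234/ 121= -10.20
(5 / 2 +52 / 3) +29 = 48.83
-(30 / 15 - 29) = 27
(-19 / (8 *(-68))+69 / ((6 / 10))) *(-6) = -187737 / 272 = -690.21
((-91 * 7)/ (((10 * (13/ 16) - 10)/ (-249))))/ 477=-422968/ 2385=-177.35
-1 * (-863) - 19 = 844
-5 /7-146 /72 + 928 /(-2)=-117619 /252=-466.74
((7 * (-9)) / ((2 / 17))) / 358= -1.50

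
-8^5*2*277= -18153472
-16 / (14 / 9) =-72 / 7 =-10.29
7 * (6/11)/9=14/33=0.42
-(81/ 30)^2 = -729/ 100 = -7.29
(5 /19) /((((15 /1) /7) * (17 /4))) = 28 /969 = 0.03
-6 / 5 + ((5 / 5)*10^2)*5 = 498.80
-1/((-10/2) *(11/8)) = 8/55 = 0.15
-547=-547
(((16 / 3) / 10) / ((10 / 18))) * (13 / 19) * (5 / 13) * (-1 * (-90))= 432 / 19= 22.74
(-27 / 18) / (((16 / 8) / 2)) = -3 / 2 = -1.50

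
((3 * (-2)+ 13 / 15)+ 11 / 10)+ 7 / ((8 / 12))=97 / 15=6.47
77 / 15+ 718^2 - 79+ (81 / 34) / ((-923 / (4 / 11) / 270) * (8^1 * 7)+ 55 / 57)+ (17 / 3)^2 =1063051816215491 / 2062247220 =515482.24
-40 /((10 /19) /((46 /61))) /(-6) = 1748 /183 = 9.55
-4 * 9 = -36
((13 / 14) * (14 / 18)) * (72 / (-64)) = -13 / 16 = -0.81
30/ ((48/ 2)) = 5/ 4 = 1.25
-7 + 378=371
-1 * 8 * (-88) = 704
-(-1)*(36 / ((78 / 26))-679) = -667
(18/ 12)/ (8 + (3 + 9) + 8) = 3/ 56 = 0.05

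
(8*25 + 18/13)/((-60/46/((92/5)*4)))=-11079376/975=-11363.46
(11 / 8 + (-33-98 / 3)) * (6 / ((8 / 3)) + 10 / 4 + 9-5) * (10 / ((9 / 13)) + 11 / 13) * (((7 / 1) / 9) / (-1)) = 676304615 / 101088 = 6690.26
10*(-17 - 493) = -5100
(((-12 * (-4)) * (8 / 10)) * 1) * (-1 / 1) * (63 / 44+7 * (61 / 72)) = -46648 / 165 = -282.72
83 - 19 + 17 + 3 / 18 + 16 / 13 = 6427 / 78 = 82.40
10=10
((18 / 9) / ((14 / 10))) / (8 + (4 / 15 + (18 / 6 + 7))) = 75 / 959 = 0.08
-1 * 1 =-1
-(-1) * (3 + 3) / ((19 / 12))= 72 / 19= 3.79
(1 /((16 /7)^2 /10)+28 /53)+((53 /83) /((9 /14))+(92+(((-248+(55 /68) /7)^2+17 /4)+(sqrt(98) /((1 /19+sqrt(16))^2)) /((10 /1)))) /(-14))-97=-2255253493644791 /502340743296-361 * sqrt(2) /118580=-4489.49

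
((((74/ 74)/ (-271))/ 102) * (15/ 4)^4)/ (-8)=16875/ 18870272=0.00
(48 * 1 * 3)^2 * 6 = 124416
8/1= 8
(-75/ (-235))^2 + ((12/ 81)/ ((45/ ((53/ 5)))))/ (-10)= 6600221/ 67098375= 0.10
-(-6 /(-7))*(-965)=5790 /7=827.14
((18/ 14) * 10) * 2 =180/ 7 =25.71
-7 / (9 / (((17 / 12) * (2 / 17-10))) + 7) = -98 / 89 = -1.10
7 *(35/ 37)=245/ 37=6.62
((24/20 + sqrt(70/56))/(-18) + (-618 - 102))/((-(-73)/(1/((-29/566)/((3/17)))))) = 283 * sqrt(5)/215934 + 6113366/179945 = 33.98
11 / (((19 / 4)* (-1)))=-44 / 19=-2.32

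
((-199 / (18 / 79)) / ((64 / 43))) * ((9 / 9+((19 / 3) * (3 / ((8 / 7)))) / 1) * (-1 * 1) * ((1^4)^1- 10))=-95316423 / 1024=-93082.44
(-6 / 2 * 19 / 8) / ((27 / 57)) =-361 / 24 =-15.04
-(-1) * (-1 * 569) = -569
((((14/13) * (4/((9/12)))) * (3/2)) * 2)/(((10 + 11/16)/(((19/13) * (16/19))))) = 57344/28899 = 1.98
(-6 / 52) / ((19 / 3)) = -9 / 494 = -0.02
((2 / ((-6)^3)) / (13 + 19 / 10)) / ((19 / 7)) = -35 / 152874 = -0.00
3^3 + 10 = 37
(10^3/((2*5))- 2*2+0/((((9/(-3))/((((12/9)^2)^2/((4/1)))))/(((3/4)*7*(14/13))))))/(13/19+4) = 1824/89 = 20.49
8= 8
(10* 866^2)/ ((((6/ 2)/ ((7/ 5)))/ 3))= 10499384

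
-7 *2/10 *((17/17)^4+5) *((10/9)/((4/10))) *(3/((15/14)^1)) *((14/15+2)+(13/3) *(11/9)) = -217756/405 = -537.67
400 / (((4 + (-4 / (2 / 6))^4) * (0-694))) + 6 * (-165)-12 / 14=-2495843374 / 2518873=-990.86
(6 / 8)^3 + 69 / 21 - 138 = -60163 / 448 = -134.29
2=2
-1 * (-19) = 19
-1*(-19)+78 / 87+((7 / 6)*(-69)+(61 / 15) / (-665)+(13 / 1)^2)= 62709287 / 578550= 108.39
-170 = -170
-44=-44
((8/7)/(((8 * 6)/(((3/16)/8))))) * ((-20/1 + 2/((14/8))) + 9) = -69/12544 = -0.01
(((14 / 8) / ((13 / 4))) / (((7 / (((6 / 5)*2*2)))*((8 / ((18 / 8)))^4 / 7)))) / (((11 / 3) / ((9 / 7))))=0.01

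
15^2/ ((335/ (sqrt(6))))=45*sqrt(6)/ 67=1.65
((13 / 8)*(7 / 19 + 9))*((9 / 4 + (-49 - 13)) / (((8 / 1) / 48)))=-829569 / 152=-5457.69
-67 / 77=-0.87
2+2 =4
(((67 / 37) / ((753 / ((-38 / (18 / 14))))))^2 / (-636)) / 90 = -79405921 / 899742122924310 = -0.00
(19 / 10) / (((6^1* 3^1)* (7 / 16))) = 0.24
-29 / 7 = -4.14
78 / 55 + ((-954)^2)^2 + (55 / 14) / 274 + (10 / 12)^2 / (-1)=393203436607580848 / 474705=828311133456.74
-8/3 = -2.67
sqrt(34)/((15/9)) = 3 * sqrt(34)/5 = 3.50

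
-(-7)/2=7/2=3.50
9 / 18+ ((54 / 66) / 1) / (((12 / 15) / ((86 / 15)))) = 70 / 11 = 6.36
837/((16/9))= 7533/16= 470.81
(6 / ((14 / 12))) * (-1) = -36 / 7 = -5.14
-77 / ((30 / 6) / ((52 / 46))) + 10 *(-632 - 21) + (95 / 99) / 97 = -7230587131 / 1104345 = -6547.40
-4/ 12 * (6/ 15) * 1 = -2/ 15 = -0.13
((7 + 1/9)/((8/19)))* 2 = 304/9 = 33.78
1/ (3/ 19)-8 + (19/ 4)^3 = 105.51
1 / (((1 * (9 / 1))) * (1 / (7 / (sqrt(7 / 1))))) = sqrt(7) / 9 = 0.29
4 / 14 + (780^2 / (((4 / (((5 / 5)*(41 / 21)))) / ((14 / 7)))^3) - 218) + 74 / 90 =8732389021 / 15435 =565752.45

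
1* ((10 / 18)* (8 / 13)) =40 / 117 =0.34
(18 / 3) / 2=3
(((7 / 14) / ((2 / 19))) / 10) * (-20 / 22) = -19 / 44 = -0.43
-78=-78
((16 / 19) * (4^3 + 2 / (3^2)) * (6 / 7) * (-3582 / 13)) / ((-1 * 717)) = 17.81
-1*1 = -1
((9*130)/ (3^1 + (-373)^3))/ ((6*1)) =-195/ 51895114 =-0.00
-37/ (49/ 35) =-185/ 7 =-26.43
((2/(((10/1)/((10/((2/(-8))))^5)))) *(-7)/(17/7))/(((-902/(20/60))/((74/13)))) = -37130240000/299013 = -124176.01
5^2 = 25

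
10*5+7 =57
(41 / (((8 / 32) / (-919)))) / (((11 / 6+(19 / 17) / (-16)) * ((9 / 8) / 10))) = -3279580160 / 4317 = -759689.64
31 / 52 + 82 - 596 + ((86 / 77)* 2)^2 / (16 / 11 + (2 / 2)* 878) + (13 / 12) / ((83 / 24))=-5773451724085 / 11252429188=-513.08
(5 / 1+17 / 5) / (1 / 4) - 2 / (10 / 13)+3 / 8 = 31.38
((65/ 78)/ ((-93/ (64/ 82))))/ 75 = -16/ 171585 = -0.00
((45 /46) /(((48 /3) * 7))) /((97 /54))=1215 /249872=0.00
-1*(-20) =20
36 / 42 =6 / 7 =0.86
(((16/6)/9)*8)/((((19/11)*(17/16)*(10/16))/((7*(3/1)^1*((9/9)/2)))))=315392/14535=21.70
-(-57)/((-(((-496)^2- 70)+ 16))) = -57/245962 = -0.00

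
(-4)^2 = 16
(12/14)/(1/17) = 102/7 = 14.57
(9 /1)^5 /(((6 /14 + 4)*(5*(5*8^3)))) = 413343 /396800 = 1.04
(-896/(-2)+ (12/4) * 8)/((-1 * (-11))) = 472/11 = 42.91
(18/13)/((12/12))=1.38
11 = 11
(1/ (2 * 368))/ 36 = 0.00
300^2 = 90000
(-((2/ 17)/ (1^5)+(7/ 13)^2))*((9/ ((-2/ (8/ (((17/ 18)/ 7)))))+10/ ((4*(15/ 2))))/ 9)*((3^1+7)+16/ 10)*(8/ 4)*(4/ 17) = 7384588304/ 112090095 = 65.88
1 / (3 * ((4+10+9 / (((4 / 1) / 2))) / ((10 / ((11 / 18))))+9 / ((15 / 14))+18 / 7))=840 / 30497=0.03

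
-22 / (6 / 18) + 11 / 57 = -3751 / 57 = -65.81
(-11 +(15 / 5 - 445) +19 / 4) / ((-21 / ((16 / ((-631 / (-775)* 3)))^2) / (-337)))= -23227024040000 / 75252429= -308654.81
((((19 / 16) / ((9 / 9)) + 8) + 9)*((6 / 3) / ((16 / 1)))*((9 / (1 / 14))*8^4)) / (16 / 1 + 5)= 55872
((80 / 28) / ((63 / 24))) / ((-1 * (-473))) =160 / 69531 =0.00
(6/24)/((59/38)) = 19/118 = 0.16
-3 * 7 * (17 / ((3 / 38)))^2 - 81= -2921455 / 3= -973818.33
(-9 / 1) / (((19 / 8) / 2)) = -144 / 19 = -7.58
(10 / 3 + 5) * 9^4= 54675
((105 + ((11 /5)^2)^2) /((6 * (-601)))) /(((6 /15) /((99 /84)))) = -441463 /4207000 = -0.10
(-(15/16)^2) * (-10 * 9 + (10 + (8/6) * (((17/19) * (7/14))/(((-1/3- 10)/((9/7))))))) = 37141425/527744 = 70.38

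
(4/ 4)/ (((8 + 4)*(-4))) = -1/ 48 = -0.02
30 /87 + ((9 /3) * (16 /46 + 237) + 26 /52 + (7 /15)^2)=214038791 /300150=713.11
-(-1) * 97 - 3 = 94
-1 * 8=-8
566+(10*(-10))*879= -87334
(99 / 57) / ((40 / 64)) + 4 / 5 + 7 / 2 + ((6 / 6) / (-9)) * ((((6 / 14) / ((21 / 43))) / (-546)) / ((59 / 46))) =1910794885 / 269921106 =7.08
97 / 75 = 1.29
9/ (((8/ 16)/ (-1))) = -18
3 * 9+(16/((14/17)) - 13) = 234/7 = 33.43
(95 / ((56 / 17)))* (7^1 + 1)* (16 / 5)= 738.29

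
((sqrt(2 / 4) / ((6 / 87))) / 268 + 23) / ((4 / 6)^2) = 261 * sqrt(2) / 4288 + 207 / 4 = 51.84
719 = 719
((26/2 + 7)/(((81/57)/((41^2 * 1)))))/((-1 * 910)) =-63878/2457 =-26.00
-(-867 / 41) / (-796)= -867 / 32636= -0.03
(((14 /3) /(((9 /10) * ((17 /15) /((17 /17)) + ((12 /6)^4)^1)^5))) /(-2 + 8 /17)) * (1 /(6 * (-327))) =1859375 /1588676483461769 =0.00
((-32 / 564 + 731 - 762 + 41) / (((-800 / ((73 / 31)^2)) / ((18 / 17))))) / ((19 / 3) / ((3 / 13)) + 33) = -100861983 / 83540883200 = -0.00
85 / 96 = 0.89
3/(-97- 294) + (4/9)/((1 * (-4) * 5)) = -526/17595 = -0.03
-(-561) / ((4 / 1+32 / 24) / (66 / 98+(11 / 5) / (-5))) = 240669 / 9800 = 24.56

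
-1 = -1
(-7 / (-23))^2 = 49 / 529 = 0.09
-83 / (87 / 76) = -6308 / 87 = -72.51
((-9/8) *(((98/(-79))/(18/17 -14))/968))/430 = -7497/28937004800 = -0.00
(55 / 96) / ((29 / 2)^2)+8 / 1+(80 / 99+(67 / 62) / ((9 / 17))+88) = 2041119533 / 20648232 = 98.85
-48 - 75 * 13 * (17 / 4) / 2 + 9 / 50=-423939 / 200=-2119.70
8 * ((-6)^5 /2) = -31104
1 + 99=100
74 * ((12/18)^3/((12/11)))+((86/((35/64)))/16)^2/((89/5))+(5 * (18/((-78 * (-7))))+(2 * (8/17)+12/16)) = 27.38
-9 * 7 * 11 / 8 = -693 / 8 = -86.62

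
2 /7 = 0.29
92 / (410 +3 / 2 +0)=184 / 823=0.22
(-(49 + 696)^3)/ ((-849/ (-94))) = -38868400750/ 849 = -45781390.75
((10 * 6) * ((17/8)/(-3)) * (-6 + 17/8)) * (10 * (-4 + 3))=-13175/8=-1646.88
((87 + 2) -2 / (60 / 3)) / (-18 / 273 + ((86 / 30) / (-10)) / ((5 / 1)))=-6067425 / 8413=-721.20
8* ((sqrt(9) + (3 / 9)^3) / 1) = 656 / 27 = 24.30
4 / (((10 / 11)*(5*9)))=22 / 225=0.10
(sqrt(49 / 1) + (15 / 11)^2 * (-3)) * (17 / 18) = 1462 / 1089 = 1.34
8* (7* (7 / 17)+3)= 800 / 17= 47.06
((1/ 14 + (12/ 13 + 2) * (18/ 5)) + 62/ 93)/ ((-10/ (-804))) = 2059781/ 2275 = 905.40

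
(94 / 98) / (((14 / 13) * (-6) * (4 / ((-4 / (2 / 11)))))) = 6721 / 8232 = 0.82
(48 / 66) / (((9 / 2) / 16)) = 256 / 99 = 2.59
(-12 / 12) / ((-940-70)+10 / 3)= 3 / 3020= 0.00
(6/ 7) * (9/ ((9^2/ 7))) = 2/ 3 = 0.67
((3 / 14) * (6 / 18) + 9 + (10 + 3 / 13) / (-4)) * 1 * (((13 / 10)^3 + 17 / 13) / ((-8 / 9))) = -972226179 / 37856000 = -25.68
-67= -67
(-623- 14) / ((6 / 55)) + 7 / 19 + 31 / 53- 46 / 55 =-1940374607 / 332310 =-5839.05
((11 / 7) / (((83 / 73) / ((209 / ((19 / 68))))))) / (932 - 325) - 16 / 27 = 10574716 / 9522009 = 1.11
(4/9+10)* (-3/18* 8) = -376/27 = -13.93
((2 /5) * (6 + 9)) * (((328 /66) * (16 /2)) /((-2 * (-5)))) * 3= 71.56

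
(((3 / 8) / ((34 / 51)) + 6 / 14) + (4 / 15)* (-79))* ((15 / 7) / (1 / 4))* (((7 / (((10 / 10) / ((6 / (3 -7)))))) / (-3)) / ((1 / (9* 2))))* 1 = -303543 / 28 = -10840.82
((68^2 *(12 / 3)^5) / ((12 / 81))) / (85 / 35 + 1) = 9321984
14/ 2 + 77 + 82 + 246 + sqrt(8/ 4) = sqrt(2) + 412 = 413.41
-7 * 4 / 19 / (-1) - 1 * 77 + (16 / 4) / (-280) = -100469 / 1330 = -75.54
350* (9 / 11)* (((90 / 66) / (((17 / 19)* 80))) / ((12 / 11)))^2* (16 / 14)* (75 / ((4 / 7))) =13.10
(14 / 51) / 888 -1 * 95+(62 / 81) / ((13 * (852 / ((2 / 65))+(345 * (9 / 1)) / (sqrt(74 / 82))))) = -36106087489764497 / 380065324210020 -1426 * sqrt(1517) / 218196838665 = -95.00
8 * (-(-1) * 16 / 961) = 128 / 961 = 0.13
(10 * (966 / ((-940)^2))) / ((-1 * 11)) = -483 / 485980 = -0.00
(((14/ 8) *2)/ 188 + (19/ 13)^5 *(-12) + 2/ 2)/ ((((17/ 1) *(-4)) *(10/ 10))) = 11029953469/ 9493219424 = 1.16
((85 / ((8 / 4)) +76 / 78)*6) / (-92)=-3391 / 1196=-2.84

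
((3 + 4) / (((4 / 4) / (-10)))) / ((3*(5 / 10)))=-140 / 3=-46.67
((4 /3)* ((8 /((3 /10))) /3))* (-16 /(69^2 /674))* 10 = -34508800 /128547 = -268.45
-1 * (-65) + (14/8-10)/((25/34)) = 2689/50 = 53.78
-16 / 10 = -8 / 5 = -1.60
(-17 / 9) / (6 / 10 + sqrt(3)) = 85 / 198 - 425 * sqrt(3) / 594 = -0.81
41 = 41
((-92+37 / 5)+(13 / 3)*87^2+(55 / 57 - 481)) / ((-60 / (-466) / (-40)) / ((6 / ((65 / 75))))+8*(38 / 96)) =17124184016 / 1682013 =10180.77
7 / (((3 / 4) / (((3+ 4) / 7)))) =28 / 3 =9.33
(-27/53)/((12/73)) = -657/212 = -3.10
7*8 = 56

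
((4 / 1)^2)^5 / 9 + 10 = 1048666 / 9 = 116518.44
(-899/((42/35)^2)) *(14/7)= -22475/18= -1248.61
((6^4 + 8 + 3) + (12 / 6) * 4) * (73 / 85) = 19199 / 17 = 1129.35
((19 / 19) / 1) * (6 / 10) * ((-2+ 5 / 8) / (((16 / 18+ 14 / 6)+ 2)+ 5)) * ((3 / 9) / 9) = -11 / 3680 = -0.00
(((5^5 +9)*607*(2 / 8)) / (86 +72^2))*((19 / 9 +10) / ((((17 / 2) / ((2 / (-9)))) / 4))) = -414709684 / 3628395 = -114.30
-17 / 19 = -0.89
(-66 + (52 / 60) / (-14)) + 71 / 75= -68371 / 1050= -65.12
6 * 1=6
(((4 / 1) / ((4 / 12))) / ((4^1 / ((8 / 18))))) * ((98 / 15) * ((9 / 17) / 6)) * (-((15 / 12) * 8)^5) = -3920000 / 51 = -76862.75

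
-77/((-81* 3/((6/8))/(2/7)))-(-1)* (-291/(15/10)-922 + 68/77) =-13909121/12474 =-1115.05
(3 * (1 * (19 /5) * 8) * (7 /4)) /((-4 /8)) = -1596 /5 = -319.20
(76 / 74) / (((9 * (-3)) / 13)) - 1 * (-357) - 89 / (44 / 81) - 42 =6622613 / 43956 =150.66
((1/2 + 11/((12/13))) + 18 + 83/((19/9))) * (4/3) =92.98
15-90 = -75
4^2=16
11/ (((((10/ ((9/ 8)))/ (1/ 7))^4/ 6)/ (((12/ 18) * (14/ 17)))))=72171/ 29854720000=0.00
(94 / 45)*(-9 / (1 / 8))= -752 / 5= -150.40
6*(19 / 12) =19 / 2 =9.50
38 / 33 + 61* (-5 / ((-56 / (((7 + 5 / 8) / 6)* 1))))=238703 / 29568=8.07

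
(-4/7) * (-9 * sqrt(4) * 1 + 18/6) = 8.57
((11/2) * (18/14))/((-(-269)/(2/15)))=0.00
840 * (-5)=-4200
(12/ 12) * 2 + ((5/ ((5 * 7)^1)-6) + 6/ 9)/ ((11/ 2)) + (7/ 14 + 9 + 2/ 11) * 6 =13663/ 231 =59.15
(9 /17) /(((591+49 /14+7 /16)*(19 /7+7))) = 84 /916997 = 0.00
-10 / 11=-0.91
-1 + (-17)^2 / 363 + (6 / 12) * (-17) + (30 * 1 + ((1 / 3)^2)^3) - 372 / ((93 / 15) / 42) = -440816095 / 176418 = -2498.70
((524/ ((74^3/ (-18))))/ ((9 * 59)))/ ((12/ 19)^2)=-47291/ 430347888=-0.00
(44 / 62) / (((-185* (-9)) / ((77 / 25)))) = 1694 / 1290375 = 0.00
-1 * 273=-273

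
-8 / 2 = -4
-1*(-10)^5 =100000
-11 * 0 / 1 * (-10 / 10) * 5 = 0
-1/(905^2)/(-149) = 1/122034725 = 0.00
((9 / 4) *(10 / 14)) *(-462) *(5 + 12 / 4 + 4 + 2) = -10395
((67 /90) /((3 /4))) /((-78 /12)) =-268 /1755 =-0.15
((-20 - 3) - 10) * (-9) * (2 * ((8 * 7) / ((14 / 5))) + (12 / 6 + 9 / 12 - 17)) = 30591 / 4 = 7647.75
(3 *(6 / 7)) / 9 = 0.29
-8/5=-1.60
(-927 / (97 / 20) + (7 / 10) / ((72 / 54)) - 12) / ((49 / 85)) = -13364091 / 38024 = -351.46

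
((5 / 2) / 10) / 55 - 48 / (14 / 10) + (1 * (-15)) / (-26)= -33.70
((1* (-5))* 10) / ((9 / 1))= -50 / 9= -5.56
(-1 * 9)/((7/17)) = -21.86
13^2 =169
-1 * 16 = -16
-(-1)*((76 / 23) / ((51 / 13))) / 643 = 988 / 754239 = 0.00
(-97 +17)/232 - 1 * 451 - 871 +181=-33099/29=-1141.34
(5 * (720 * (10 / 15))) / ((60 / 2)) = 80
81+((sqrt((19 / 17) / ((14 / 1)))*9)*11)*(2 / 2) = 99*sqrt(4522) / 238+81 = 108.97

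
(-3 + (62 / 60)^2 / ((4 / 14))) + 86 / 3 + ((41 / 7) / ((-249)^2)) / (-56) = 8933045011 / 303804900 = 29.40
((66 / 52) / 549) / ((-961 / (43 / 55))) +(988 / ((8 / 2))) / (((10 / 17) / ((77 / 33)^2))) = 2286.12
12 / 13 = 0.92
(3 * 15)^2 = 2025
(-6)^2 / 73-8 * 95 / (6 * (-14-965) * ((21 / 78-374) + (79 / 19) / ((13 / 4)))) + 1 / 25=525448675691 / 986196359775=0.53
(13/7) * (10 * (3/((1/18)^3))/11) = 29538.70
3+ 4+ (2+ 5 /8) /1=9.62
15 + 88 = 103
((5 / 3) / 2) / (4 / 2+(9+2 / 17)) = 85 / 1134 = 0.07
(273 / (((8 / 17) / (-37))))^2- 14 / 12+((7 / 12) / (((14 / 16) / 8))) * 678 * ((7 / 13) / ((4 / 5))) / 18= 3449948190157 / 7488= 460730260.44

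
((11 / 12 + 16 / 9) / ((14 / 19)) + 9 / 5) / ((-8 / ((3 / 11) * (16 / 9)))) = -13751 / 41580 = -0.33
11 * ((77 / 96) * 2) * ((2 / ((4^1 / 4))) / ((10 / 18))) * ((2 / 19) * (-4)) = -2541 / 95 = -26.75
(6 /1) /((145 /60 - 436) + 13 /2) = -72 /5125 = -0.01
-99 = -99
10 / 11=0.91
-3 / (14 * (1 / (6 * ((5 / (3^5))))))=-5 / 189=-0.03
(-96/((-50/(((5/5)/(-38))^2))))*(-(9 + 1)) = -24/1805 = -0.01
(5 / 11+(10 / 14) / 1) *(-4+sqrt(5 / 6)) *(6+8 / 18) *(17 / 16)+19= -1002 / 77+2465 *sqrt(30) / 1848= -5.71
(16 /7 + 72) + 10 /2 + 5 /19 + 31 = 14703 /133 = 110.55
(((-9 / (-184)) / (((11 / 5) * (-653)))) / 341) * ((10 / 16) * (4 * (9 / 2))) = -2025 / 1802760608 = -0.00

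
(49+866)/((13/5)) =4575/13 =351.92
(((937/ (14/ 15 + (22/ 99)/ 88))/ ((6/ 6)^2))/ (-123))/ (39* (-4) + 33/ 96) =19789440/ 378421513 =0.05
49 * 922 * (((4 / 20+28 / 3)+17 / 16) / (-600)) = -57443827 / 72000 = -797.83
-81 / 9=-9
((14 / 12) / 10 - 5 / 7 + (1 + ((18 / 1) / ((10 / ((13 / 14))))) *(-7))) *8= -1898 / 21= -90.38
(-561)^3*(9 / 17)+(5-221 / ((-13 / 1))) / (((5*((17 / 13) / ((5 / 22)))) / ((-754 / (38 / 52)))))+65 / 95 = -93472925.33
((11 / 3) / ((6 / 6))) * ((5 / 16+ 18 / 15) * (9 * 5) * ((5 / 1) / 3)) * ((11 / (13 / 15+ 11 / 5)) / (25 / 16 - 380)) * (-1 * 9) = 1976535 / 55706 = 35.48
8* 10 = 80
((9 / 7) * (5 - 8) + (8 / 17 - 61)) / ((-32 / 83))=317973 / 1904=167.00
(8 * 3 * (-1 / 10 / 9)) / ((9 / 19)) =-76 / 135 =-0.56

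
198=198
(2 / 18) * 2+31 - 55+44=182 / 9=20.22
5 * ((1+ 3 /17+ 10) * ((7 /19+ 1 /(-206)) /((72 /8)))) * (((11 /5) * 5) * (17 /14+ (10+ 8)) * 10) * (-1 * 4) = -2105328500 /110313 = -19085.04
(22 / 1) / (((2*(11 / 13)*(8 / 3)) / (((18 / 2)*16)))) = 702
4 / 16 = 1 / 4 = 0.25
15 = 15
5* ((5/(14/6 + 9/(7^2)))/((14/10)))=525/74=7.09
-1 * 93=-93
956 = 956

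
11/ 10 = 1.10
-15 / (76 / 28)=-105 / 19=-5.53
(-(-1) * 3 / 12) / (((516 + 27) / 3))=1 / 724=0.00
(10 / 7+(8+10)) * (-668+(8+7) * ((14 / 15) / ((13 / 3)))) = -1175312 / 91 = -12915.52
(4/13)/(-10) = -2/65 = -0.03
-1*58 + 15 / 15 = -57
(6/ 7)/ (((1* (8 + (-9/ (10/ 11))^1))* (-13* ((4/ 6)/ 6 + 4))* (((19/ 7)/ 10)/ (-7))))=-37800/ 173641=-0.22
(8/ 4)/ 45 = 2/ 45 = 0.04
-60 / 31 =-1.94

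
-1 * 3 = -3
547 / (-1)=-547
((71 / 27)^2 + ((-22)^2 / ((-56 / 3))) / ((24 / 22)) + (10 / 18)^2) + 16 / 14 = -89821 / 5832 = -15.40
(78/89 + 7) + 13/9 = 7466/801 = 9.32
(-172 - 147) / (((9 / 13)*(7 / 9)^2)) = -37323 / 49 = -761.69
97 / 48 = 2.02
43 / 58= 0.74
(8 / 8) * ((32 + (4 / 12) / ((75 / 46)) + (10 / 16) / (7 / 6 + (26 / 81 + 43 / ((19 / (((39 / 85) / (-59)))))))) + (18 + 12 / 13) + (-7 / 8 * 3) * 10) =3358886279431 / 132748264350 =25.30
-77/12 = -6.42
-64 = -64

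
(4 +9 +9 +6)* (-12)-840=-1176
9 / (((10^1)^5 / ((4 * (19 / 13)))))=171 / 325000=0.00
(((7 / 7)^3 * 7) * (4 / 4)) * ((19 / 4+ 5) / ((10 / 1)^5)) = 273 / 400000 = 0.00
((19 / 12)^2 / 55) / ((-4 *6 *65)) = -361 / 12355200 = -0.00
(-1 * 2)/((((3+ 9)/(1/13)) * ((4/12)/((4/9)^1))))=-2/117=-0.02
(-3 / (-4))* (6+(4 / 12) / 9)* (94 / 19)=7661 / 342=22.40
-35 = -35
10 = 10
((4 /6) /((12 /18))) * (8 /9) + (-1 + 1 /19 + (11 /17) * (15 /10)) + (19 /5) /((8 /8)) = 136981 /29070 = 4.71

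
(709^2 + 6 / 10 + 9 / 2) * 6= 3016116.60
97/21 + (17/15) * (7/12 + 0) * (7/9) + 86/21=104651/11340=9.23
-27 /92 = -0.29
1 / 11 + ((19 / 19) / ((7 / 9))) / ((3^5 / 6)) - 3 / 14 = -127 / 1386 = -0.09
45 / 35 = 9 / 7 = 1.29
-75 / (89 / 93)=-6975 / 89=-78.37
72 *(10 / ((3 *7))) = 240 / 7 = 34.29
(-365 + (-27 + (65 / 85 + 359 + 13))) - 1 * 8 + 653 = 10638 / 17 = 625.76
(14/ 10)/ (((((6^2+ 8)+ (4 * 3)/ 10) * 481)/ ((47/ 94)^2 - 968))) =-27097/ 434824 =-0.06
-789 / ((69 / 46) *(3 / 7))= -3682 / 3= -1227.33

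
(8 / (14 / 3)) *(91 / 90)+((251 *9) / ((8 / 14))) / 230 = 52223 / 2760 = 18.92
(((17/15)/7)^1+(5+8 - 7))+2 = 857/105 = 8.16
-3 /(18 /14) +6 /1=11 /3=3.67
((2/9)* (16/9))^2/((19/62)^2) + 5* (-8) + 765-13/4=6853665151/9474084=723.41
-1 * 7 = -7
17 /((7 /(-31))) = -527 /7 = -75.29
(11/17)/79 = 11/1343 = 0.01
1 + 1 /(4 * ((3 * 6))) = 73 /72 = 1.01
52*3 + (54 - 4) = 206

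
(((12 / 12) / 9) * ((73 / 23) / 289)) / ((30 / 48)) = 584 / 299115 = 0.00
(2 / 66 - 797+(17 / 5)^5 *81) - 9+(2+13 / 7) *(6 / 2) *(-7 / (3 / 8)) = 3689887136 / 103125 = 35780.72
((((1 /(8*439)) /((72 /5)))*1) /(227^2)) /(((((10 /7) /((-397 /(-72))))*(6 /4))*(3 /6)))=2779 /1407221538048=0.00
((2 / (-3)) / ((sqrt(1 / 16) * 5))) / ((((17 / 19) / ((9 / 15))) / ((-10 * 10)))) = 608 / 17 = 35.76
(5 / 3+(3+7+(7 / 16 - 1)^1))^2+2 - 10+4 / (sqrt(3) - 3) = 261049 / 2304 - 2 * sqrt(3) / 3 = 112.15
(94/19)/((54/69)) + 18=4159/171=24.32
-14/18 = -7/9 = -0.78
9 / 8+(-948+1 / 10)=-37871 / 40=-946.78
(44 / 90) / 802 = 11 / 18045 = 0.00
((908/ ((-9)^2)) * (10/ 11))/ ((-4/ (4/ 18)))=-4540/ 8019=-0.57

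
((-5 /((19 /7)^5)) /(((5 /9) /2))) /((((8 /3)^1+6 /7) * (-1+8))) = -453789 /91615663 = -0.00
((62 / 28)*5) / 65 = 31 / 182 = 0.17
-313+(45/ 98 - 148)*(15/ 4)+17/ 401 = -136165317/ 157192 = -866.24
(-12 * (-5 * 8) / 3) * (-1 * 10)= -1600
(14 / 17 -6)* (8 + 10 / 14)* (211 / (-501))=1132648 / 59619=19.00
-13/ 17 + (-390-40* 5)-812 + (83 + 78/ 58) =-649981/ 493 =-1318.42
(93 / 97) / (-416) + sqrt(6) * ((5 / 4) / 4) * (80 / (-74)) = -0.83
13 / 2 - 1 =11 / 2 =5.50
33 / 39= 11 / 13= 0.85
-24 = -24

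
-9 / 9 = -1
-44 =-44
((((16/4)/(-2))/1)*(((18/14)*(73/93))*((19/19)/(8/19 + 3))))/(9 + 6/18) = -12483/197470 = -0.06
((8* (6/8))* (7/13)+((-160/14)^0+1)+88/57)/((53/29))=145580/39273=3.71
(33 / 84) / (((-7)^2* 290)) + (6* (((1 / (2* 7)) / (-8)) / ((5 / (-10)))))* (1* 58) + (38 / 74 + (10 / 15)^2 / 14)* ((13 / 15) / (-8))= 1223299633 / 198741060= 6.16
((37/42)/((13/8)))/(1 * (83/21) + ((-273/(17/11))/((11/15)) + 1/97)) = -244052/106655783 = -0.00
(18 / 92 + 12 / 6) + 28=30.20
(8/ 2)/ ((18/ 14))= 28/ 9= 3.11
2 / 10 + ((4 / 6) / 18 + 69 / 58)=11171 / 7830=1.43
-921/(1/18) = -16578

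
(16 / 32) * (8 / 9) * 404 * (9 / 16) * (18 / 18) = 101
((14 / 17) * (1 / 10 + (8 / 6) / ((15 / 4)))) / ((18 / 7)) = 0.15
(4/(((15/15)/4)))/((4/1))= 4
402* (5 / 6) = 335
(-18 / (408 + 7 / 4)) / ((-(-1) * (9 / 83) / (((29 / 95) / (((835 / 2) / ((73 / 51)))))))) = -2811376 / 6630697425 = -0.00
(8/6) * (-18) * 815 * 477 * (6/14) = -27990360/7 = -3998622.86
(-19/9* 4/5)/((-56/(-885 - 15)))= -27.14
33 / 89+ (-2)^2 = 389 / 89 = 4.37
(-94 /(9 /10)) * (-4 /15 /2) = 376 /27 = 13.93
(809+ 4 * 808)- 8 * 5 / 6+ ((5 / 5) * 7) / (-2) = 24185 / 6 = 4030.83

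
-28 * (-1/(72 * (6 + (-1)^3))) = 0.08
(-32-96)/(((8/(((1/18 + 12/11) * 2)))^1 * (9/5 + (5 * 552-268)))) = -18160/1234431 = -0.01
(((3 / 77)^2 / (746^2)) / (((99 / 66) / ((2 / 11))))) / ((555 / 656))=656 / 1678663036435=0.00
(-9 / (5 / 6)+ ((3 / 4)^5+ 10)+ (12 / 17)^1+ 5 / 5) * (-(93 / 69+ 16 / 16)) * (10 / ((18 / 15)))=-4477635 / 200192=-22.37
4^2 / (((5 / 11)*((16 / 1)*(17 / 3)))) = 33 / 85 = 0.39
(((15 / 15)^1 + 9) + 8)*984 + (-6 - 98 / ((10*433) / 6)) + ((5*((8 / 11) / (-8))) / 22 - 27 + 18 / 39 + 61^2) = 145759403931 / 6811090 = 21400.31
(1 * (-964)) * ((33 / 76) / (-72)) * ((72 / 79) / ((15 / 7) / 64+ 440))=3562944 / 295899635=0.01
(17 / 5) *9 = 153 / 5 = 30.60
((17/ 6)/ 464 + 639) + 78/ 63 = 12477079/ 19488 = 640.24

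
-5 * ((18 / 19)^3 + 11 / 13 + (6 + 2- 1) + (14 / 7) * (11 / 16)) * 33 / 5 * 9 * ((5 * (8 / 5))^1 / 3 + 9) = -24893630685 / 713336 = -34897.48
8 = 8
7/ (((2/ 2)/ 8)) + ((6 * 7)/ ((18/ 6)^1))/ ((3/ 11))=322/ 3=107.33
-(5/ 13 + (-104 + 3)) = 1308/ 13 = 100.62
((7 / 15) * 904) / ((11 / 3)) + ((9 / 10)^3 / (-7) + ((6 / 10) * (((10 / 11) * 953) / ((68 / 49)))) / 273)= 1979459501 / 17017000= 116.32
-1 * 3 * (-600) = 1800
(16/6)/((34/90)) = 7.06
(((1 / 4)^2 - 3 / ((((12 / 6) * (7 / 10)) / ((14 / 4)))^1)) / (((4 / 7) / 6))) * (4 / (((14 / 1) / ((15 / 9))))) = -595 / 16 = -37.19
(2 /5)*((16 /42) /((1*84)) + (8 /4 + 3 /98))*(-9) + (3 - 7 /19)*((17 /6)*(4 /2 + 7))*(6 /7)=46729 /931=50.19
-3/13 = -0.23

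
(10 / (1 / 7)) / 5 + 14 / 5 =84 / 5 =16.80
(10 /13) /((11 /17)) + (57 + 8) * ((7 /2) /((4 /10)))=326005 /572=569.94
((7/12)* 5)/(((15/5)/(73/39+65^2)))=1442420/351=4109.46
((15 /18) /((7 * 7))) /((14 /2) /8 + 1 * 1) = 4 /441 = 0.01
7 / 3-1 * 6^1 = -11 / 3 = -3.67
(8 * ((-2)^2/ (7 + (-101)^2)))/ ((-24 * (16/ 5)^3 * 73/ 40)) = -625/ 286150656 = -0.00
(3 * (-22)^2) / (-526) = -726 / 263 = -2.76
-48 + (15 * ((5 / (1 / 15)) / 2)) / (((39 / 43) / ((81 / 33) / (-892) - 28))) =-4442798751 / 255112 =-17415.09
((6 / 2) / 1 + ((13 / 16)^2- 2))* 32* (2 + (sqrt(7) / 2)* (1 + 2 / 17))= 475* sqrt(7) / 16 + 425 / 4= 184.80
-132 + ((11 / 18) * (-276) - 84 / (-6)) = -286.67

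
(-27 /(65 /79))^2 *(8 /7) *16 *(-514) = -299333138688 /29575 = -10121154.31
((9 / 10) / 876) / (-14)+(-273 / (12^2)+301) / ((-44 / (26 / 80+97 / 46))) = -16426332917 / 992893440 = -16.54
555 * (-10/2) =-2775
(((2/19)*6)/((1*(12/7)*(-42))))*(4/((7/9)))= -6/133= -0.05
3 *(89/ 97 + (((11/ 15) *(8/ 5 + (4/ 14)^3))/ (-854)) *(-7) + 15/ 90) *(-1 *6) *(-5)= 999092559/ 10147655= 98.46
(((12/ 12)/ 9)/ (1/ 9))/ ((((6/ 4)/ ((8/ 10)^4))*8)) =64/ 1875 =0.03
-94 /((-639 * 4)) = 47 /1278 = 0.04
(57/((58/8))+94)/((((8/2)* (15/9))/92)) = 203826/145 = 1405.70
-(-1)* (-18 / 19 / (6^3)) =-1 / 228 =-0.00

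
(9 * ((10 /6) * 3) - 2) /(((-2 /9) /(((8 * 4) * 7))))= -43344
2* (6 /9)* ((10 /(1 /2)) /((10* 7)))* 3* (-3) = -24 /7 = -3.43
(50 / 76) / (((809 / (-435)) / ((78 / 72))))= -47125 / 122968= -0.38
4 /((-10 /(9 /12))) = -3 /10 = -0.30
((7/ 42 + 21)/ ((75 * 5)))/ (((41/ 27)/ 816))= 155448/ 5125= 30.33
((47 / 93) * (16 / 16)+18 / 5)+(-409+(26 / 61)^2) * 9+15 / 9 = -6356289241 / 1730265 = -3673.59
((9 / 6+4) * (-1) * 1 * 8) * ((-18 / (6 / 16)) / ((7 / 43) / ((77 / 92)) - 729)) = -998976 / 344725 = -2.90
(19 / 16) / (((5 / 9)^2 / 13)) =50.02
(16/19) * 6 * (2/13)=192/247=0.78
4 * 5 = 20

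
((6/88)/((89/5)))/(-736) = -15/2882176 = -0.00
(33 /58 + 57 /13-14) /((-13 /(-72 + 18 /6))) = -470649 /9802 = -48.02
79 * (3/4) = 237/4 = 59.25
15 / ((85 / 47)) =8.29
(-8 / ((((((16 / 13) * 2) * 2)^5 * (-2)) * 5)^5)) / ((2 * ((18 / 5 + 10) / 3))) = 21169230044600449998092219079 / 485264215520026359559817229612828346370133852160000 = 0.00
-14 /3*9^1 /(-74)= 21 /37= 0.57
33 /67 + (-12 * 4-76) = -8275 /67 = -123.51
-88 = -88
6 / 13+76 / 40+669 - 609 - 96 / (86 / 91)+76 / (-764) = -41980859 / 1067690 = -39.32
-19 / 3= -6.33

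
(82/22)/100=41/1100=0.04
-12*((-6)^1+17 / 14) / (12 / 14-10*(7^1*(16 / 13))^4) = -5740761 / 5507232077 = -0.00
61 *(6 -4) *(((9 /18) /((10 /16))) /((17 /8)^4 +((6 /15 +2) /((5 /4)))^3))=6246400000 /1758000457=3.55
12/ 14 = 6/ 7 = 0.86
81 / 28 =2.89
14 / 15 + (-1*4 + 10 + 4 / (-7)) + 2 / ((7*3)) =226 / 35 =6.46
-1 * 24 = -24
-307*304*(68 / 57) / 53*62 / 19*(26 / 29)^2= -13999278592 / 2540661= -5510.09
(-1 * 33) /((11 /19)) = -57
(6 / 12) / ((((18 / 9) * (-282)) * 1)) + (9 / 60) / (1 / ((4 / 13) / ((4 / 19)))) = 16009 / 73320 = 0.22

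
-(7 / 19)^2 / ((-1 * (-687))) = -49 / 248007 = -0.00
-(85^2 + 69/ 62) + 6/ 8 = -895945/ 124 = -7225.36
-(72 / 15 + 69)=-73.80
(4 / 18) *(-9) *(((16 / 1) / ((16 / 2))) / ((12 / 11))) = -3.67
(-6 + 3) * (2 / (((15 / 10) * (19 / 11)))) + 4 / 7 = -232 / 133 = -1.74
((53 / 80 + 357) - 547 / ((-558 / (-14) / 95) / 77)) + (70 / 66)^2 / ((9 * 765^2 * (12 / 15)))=-56918101561021073 / 568990390320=-100033.50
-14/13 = -1.08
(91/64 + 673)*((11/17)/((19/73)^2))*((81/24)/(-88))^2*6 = 29590833897/520486912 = 56.85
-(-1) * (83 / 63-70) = -4327 / 63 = -68.68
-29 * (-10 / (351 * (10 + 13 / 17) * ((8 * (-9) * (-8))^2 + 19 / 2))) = 9860 / 42623156043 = 0.00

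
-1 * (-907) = 907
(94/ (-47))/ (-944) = 1/ 472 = 0.00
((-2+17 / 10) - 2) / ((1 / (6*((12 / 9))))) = -92 / 5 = -18.40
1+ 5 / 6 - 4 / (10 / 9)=-53 / 30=-1.77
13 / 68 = 0.19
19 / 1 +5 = 24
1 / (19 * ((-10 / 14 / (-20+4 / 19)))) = 2632 / 1805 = 1.46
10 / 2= 5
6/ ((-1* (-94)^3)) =3/ 415292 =0.00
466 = 466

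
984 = 984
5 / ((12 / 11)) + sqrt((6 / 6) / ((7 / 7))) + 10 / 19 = 1393 / 228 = 6.11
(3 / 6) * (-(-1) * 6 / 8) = 0.38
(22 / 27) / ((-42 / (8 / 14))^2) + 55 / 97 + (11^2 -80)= 2352450712 / 56593971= 41.57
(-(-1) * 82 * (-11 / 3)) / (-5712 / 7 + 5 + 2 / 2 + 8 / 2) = 451 / 1209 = 0.37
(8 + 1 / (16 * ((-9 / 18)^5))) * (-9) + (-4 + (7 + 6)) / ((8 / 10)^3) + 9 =-1755 / 64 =-27.42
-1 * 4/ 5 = -4/ 5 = -0.80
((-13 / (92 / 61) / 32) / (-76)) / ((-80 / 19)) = -793 / 942080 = -0.00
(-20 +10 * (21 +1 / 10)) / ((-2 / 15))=-2865 / 2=-1432.50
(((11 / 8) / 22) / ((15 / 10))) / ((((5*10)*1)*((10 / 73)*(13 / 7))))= 511 / 156000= 0.00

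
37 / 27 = 1.37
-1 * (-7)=7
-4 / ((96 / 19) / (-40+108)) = -323 / 6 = -53.83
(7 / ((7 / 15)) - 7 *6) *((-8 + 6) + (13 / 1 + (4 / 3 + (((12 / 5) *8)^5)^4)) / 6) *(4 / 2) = -417125829696780457506446400.00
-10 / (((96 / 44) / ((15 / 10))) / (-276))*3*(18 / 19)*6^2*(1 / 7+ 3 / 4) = 23054625 / 133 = 173343.05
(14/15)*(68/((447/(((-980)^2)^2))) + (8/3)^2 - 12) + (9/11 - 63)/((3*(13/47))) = 376702535260602548/2876445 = 130961146575.24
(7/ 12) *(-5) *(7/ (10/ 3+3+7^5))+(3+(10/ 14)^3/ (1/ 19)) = 137341401/ 13840736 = 9.92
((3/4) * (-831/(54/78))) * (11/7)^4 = -52722241/9604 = -5489.61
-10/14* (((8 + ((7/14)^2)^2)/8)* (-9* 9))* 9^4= 342779445/896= 382566.34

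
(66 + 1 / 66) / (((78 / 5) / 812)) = 3436.17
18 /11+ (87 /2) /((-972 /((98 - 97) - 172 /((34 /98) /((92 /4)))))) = 20676367 /40392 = 511.89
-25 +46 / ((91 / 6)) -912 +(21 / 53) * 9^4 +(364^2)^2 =84668689480716 / 4823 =17555191681.67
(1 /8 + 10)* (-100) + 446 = -566.50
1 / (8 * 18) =1 / 144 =0.01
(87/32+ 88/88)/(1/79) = 293.78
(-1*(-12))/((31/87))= 1044/31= 33.68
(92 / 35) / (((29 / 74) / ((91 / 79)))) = 88504 / 11455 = 7.73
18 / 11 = 1.64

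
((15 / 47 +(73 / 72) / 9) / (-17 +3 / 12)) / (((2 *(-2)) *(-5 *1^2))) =-13151 / 10202760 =-0.00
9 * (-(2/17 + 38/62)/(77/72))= -3240/527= -6.15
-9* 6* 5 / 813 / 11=-90 / 2981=-0.03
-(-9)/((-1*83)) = -9/83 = -0.11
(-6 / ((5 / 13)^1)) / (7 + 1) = -39 / 20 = -1.95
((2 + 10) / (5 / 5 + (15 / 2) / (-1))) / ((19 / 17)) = -408 / 247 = -1.65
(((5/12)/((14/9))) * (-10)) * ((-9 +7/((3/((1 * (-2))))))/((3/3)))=1025/28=36.61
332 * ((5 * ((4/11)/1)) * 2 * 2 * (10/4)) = 66400/11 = 6036.36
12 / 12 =1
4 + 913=917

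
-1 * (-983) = 983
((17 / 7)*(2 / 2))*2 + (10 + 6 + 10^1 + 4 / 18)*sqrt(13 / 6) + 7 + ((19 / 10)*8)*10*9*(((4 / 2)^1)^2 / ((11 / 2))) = 118*sqrt(78) / 27 + 77521 / 77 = 1045.36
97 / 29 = 3.34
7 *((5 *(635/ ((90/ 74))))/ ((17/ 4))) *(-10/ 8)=-822325/ 153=-5374.67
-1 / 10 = -0.10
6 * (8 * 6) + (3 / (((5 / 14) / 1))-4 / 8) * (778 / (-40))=26869 / 200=134.34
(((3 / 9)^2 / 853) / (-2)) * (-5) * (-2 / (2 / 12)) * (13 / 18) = -65 / 23031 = -0.00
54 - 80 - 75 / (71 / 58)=-87.27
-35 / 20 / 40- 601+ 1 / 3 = -288341 / 480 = -600.71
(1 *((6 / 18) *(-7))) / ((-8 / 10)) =35 / 12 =2.92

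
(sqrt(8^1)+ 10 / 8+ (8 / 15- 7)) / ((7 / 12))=-313 / 35+ 24 * sqrt(2) / 7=-4.09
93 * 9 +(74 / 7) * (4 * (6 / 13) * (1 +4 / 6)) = 79127 / 91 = 869.53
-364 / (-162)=182 / 81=2.25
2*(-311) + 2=-620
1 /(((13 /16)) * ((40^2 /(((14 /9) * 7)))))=49 /5850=0.01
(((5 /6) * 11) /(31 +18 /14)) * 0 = 0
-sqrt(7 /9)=-sqrt(7) /3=-0.88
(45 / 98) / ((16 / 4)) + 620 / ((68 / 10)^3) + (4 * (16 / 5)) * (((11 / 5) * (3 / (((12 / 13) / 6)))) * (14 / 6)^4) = 21162485675371 / 1299979800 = 16279.09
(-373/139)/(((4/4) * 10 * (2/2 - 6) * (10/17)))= 6341/69500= 0.09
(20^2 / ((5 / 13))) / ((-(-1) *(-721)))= -1040 / 721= -1.44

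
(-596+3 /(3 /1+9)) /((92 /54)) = -64341 /184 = -349.68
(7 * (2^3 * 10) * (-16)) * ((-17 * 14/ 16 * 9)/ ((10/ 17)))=2039184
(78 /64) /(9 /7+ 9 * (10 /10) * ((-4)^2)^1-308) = -273 /36448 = -0.01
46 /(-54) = -23 /27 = -0.85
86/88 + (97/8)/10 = 2.19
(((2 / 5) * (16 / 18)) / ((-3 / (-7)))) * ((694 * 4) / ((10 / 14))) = 2176384 / 675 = 3224.27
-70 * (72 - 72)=0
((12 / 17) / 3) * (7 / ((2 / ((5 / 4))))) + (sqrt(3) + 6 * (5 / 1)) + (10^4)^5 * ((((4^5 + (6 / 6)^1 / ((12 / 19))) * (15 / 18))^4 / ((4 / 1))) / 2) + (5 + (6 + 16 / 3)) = sqrt(3) + 1487708354287513797760009765635565397 / 223074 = 6669124838786742505894949000000.00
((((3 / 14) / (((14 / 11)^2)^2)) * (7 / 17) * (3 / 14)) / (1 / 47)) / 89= 6193143 / 1627455424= 0.00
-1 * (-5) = 5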